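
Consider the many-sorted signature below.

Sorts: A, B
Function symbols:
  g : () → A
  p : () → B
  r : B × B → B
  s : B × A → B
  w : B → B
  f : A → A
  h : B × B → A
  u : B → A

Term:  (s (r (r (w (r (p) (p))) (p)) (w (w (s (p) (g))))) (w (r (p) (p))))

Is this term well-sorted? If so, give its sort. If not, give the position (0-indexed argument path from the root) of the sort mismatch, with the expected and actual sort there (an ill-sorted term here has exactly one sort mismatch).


ill-sorted at position [1]: expected A, got B

          (p) : B
          (p) : B
        (r (p) (p)) : B
      (w (r (p) (p))) : B
      (p) : B
    (r (w (r (p) (p))) (p)) : B
          (p) : B
          (g) : A
        (s (p) (g)) : B
      (w (s (p) (g))) : B
    (w (w (s (p) (g)))) : B
  (r (r (w (r (p) (p))) (p)) (w (w (s (p) (g))))) : B
      (p) : B
      (p) : B
    (r (p) (p)) : B
  (w (r (p) (p))) : B
(s (r (r (w (r (p) (p))) (p)) (w (w (s (p) (g))))) (w (r (p) (p)))) : ✗ arg 1 at [1] has sort B, expected A


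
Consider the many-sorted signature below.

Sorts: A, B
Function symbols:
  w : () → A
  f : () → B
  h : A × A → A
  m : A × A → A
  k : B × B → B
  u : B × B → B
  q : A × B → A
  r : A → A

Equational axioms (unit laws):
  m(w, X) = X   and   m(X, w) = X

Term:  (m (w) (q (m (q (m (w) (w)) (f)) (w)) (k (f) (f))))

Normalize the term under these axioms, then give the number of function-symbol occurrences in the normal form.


size = 7

1. (m (w) (q (m (q (m (w) (w)) (f)) (w)) (k (f) (f))))  →  (q (m (q (m (w) (w)) (f)) (w)) (k (f) (f)))
2. (q (m (q (m (w) (w)) (f)) (w)) (k (f) (f)))  →  (q (q (m (w) (w)) (f)) (k (f) (f)))
3. (q (q (m (w) (w)) (f)) (k (f) (f)))  →  (q (q (w) (f)) (k (f) (f)))
normal form: (q (q (w) (f)) (k (f) (f)))


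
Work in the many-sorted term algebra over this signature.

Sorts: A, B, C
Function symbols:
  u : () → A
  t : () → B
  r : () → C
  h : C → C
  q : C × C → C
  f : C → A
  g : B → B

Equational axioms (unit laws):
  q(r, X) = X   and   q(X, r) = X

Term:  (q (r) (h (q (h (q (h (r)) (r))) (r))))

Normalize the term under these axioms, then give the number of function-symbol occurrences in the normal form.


1. (q (r) (h (q (h (q (h (r)) (r))) (r))))  →  (h (q (h (q (h (r)) (r))) (r)))
2. (h (q (h (q (h (r)) (r))) (r)))  →  (h (h (q (h (r)) (r))))
3. (h (h (q (h (r)) (r))))  →  (h (h (h (r))))
normal form: (h (h (h (r))))

size = 4


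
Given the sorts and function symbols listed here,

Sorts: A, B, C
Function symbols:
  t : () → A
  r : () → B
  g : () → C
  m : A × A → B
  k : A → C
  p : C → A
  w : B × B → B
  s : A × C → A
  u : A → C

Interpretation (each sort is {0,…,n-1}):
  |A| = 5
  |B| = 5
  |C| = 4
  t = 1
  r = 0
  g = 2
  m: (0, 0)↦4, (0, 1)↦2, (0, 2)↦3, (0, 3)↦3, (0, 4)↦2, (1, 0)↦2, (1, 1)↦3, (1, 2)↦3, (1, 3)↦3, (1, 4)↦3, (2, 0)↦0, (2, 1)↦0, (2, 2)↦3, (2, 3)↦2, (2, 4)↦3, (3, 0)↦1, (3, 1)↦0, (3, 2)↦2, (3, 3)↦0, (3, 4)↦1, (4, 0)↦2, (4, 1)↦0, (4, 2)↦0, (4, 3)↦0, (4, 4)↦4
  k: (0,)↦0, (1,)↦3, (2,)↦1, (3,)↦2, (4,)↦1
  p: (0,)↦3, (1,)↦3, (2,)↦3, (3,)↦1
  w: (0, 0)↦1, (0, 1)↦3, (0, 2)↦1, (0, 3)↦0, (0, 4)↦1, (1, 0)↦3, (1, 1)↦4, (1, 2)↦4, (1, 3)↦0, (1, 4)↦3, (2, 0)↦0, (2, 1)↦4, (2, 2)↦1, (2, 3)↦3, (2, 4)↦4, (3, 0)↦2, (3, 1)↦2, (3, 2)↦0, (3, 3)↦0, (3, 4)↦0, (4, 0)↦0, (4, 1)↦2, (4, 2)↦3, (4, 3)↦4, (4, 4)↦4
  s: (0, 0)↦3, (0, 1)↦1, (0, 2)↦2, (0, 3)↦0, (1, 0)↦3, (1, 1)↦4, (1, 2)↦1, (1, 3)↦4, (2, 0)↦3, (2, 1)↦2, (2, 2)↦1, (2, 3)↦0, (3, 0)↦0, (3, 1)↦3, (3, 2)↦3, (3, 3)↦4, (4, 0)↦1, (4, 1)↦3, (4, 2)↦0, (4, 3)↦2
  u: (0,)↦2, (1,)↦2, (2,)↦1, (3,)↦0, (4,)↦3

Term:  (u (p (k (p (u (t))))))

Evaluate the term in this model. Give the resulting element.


  t = 1
  (u (t)) = u(1,) = 2
  (p (u (t))) = p(2,) = 3
  (k (p (u (t)))) = k(3,) = 2
  (p (k (p (u (t))))) = p(2,) = 3
  (u (p (k (p (u (t)))))) = u(3,) = 0

value = 0


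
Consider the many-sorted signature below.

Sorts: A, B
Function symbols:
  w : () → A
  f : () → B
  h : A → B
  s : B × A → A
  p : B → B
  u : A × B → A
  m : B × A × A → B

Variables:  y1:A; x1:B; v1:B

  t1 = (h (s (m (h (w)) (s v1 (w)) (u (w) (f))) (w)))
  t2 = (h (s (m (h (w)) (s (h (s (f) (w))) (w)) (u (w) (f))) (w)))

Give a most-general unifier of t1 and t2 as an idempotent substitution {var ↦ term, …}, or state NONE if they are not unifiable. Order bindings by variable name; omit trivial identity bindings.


{v1 ↦ (h (s (f) (w)))}


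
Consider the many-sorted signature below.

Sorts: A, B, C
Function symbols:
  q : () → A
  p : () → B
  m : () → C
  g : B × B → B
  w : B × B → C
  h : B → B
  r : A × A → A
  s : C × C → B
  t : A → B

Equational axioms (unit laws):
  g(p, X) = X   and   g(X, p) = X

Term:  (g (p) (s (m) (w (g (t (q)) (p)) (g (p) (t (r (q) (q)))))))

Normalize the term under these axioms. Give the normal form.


1. (g (p) (s (m) (w (g (t (q)) (p)) (g (p) (t (r (q) (q)))))))  →  (s (m) (w (g (t (q)) (p)) (g (p) (t (r (q) (q))))))
2. (s (m) (w (g (t (q)) (p)) (g (p) (t (r (q) (q))))))  →  (s (m) (w (t (q)) (g (p) (t (r (q) (q))))))
3. (s (m) (w (t (q)) (g (p) (t (r (q) (q))))))  →  (s (m) (w (t (q)) (t (r (q) (q)))))

normal form = (s (m) (w (t (q)) (t (r (q) (q)))))


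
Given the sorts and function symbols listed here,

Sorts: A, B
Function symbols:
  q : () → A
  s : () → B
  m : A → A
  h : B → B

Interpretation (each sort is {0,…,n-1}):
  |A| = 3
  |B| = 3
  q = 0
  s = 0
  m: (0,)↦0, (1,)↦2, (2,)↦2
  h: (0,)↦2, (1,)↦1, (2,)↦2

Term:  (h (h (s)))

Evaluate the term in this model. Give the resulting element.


value = 2

  s = 0
  (h (s)) = h(0,) = 2
  (h (h (s))) = h(2,) = 2


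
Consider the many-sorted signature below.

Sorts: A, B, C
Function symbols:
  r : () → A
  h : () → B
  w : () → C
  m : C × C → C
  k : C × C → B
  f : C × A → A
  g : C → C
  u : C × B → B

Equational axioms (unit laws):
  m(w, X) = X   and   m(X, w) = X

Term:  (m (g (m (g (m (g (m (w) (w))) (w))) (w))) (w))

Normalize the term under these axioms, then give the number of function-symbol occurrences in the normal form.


size = 4

1. (m (g (m (g (m (g (m (w) (w))) (w))) (w))) (w))  →  (g (m (g (m (g (m (w) (w))) (w))) (w)))
2. (g (m (g (m (g (m (w) (w))) (w))) (w)))  →  (g (g (m (g (m (w) (w))) (w))))
3. (g (g (m (g (m (w) (w))) (w))))  →  (g (g (g (m (w) (w)))))
4. (g (g (g (m (w) (w)))))  →  (g (g (g (w))))
normal form: (g (g (g (w))))


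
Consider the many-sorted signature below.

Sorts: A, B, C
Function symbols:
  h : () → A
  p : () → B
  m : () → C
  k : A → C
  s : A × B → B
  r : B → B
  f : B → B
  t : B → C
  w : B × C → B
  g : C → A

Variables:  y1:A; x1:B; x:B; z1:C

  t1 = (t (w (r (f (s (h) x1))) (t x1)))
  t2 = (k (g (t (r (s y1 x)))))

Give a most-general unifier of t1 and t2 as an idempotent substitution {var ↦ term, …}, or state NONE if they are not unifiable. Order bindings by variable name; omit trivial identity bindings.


head clash or occurs-check failure — not unifiable

NONE (not unifiable)


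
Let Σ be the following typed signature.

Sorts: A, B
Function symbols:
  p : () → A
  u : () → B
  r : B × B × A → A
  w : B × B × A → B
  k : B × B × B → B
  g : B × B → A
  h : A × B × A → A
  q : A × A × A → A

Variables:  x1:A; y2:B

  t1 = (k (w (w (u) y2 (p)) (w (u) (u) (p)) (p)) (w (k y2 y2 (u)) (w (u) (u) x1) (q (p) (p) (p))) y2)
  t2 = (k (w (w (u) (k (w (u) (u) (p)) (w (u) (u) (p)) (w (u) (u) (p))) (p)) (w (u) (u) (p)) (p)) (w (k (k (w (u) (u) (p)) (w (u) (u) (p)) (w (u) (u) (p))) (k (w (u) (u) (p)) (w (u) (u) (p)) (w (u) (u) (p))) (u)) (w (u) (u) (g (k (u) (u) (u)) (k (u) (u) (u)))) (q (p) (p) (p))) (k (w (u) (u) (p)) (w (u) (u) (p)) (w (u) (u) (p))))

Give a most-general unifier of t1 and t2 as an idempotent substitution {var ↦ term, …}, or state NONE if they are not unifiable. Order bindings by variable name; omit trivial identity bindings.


{x1 ↦ (g (k (u) (u) (u)) (k (u) (u) (u))), y2 ↦ (k (w (u) (u) (p)) (w (u) (u) (p)) (w (u) (u) (p)))}


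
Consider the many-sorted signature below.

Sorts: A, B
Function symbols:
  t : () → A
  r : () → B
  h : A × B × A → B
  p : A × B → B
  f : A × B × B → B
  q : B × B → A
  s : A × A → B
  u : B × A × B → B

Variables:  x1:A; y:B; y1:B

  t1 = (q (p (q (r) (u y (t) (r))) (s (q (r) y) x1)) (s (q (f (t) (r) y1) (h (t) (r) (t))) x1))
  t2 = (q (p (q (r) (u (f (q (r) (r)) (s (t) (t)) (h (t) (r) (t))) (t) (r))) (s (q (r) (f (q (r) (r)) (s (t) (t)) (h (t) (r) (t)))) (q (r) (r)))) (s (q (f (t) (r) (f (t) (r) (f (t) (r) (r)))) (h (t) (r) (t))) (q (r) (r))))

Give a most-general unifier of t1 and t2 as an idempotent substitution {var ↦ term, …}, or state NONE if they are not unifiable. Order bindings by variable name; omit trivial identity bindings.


{x1 ↦ (q (r) (r)), y ↦ (f (q (r) (r)) (s (t) (t)) (h (t) (r) (t))), y1 ↦ (f (t) (r) (f (t) (r) (r)))}


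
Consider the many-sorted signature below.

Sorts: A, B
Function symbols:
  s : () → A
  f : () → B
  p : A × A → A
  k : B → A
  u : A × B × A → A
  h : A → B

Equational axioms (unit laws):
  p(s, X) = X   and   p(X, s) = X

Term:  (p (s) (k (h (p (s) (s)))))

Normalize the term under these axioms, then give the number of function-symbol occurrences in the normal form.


1. (p (s) (k (h (p (s) (s)))))  →  (k (h (p (s) (s))))
2. (k (h (p (s) (s))))  →  (k (h (s)))
normal form: (k (h (s)))

size = 3


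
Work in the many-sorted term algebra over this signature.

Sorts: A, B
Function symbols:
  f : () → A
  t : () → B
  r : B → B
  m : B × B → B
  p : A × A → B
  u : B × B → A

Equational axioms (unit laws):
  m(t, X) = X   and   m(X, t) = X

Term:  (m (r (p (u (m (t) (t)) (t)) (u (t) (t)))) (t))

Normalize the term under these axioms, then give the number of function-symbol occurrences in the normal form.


size = 8

1. (m (r (p (u (m (t) (t)) (t)) (u (t) (t)))) (t))  →  (r (p (u (m (t) (t)) (t)) (u (t) (t))))
2. (r (p (u (m (t) (t)) (t)) (u (t) (t))))  →  (r (p (u (t) (t)) (u (t) (t))))
normal form: (r (p (u (t) (t)) (u (t) (t))))


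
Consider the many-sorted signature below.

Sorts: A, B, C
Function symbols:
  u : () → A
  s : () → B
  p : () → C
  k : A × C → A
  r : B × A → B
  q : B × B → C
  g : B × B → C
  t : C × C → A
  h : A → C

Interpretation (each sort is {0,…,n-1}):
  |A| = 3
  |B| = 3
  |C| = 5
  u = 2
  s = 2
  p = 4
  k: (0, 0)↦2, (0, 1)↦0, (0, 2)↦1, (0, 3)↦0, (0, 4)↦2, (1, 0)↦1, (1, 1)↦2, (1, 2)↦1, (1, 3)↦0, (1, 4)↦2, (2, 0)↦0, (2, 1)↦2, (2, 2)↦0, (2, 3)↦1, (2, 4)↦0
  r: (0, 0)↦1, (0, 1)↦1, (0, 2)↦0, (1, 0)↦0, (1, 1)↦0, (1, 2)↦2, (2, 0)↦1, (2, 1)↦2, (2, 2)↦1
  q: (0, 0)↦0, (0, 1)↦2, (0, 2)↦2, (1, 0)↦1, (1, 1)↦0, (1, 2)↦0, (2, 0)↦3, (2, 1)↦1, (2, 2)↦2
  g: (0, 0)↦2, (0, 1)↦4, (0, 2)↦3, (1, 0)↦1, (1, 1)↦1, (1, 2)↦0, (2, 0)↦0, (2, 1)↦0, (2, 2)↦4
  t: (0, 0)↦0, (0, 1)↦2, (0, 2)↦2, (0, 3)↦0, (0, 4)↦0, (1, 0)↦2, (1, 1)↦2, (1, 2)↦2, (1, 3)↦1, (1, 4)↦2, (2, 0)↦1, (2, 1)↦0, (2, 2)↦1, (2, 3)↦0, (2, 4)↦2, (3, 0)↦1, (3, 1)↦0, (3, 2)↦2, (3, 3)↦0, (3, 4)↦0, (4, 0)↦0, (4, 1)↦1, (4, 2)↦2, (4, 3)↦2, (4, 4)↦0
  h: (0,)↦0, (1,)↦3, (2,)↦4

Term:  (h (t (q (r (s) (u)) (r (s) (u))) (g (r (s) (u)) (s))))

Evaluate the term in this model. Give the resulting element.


value = 0

  s = 2
  u = 2
  (r (s) (u)) = r(2, 2) = 1
  s = 2
  u = 2
  (r (s) (u)) = r(2, 2) = 1
  (q (r (s) (u)) (r (s) (u))) = q(1, 1) = 0
  s = 2
  u = 2
  (r (s) (u)) = r(2, 2) = 1
  s = 2
  (g (r (s) (u)) (s)) = g(1, 2) = 0
  (t (q (r (s) (u)) (r (s) (u))) (g (r (s) (u)) (s))) = t(0, 0) = 0
  (h (t (q (r (s) (u)) (r (s) (u))) (g (r (s) (u)) (s)))) = h(0,) = 0


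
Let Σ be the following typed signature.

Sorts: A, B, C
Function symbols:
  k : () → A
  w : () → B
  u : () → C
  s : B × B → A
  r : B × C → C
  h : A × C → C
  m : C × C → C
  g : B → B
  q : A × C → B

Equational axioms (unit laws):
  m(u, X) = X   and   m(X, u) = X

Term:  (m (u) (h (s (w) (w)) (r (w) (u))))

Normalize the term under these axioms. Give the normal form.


normal form = (h (s (w) (w)) (r (w) (u)))

1. (m (u) (h (s (w) (w)) (r (w) (u))))  →  (h (s (w) (w)) (r (w) (u)))


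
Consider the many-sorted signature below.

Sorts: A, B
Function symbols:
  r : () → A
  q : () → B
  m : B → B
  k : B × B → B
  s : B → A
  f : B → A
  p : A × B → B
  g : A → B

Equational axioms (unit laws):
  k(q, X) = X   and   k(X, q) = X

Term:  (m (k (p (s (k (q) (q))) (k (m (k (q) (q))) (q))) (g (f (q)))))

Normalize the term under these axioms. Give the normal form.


normal form = (m (k (p (s (q)) (m (q))) (g (f (q)))))

1. (m (k (p (s (k (q) (q))) (k (m (k (q) (q))) (q))) (g (f (q)))))  →  (m (k (p (s (q)) (k (m (k (q) (q))) (q))) (g (f (q)))))
2. (m (k (p (s (q)) (k (m (k (q) (q))) (q))) (g (f (q)))))  →  (m (k (p (s (q)) (m (k (q) (q)))) (g (f (q)))))
3. (m (k (p (s (q)) (m (k (q) (q)))) (g (f (q)))))  →  (m (k (p (s (q)) (m (q))) (g (f (q)))))


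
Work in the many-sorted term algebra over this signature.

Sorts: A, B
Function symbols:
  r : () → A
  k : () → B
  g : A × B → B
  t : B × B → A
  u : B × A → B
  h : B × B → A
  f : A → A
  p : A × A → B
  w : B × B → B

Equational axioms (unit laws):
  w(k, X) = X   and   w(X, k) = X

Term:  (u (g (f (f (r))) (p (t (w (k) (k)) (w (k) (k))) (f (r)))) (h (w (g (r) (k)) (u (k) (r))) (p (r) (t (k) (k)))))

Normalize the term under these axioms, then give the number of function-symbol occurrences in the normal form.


1. (u (g (f (f (r))) (p (t (w (k) (k)) (w (k) (k))) (f (r)))) (h (w (g (r) (k)) (u (k) (r))) (p (r) (t (k) (k)))))  →  (u (g (f (f (r))) (p (t (k) (w (k) (k))) (f (r)))) (h (w (g (r) (k)) (u (k) (r))) (p (r) (t (k) (k)))))
2. (u (g (f (f (r))) (p (t (k) (w (k) (k))) (f (r)))) (h (w (g (r) (k)) (u (k) (r))) (p (r) (t (k) (k)))))  →  (u (g (f (f (r))) (p (t (k) (k)) (f (r)))) (h (w (g (r) (k)) (u (k) (r))) (p (r) (t (k) (k)))))
normal form: (u (g (f (f (r))) (p (t (k) (k)) (f (r)))) (h (w (g (r) (k)) (u (k) (r))) (p (r) (t (k) (k)))))

size = 24


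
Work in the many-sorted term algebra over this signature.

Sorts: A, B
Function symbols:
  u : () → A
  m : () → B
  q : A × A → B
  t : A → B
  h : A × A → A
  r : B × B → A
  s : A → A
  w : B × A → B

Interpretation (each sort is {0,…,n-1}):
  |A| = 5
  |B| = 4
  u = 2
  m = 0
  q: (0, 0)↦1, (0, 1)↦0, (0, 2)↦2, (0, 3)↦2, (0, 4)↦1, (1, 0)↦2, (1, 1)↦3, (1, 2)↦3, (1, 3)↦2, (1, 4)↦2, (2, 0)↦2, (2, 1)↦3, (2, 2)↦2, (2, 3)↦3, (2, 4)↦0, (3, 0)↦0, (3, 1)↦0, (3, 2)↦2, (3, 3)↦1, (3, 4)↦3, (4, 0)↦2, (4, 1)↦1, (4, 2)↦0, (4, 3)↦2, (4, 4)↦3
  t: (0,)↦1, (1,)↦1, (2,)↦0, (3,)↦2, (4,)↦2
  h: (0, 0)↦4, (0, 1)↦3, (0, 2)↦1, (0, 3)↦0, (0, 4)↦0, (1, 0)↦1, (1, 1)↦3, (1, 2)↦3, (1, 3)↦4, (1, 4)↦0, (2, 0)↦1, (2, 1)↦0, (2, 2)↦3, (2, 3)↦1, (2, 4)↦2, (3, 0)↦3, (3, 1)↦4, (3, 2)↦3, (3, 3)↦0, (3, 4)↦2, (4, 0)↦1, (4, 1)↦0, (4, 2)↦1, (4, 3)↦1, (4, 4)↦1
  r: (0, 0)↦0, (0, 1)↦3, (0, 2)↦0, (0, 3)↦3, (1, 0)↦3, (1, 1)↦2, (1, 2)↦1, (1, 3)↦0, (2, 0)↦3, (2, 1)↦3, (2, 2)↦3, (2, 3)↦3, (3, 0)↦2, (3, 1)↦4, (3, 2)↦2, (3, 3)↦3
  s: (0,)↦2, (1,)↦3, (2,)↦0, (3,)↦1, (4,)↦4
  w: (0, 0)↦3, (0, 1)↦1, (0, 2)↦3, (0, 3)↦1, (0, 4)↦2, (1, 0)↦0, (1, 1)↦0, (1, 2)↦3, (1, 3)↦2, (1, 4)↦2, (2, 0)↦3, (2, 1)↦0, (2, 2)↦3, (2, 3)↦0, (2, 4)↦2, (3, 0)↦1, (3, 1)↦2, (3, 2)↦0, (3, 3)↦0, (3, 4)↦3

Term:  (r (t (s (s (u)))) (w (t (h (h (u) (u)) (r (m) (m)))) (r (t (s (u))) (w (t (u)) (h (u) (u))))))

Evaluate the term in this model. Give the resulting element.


value = 3

  u = 2
  (s (u)) = s(2,) = 0
  (s (s (u))) = s(0,) = 2
  (t (s (s (u)))) = t(2,) = 0
  u = 2
  u = 2
  (h (u) (u)) = h(2, 2) = 3
  m = 0
  m = 0
  (r (m) (m)) = r(0, 0) = 0
  (h (h (u) (u)) (r (m) (m))) = h(3, 0) = 3
  (t (h (h (u) (u)) (r (m) (m)))) = t(3,) = 2
  u = 2
  (s (u)) = s(2,) = 0
  (t (s (u))) = t(0,) = 1
  u = 2
  (t (u)) = t(2,) = 0
  u = 2
  u = 2
  (h (u) (u)) = h(2, 2) = 3
  (w (t (u)) (h (u) (u))) = w(0, 3) = 1
  (r (t (s (u))) (w (t (u)) (h (u) (u)))) = r(1, 1) = 2
  (w (t (h (h (u) (u)) (r (m) (m)))) (r (t (s (u))) (w (t (u)) (h (u) (u))))) = w(2, 2) = 3
  (r (t (s (s (u)))) (w (t (h (h (u) (u)) (r (m) (m)))) (r (t (s (u))) (w (t (u)) (h (u) (u)))))) = r(0, 3) = 3


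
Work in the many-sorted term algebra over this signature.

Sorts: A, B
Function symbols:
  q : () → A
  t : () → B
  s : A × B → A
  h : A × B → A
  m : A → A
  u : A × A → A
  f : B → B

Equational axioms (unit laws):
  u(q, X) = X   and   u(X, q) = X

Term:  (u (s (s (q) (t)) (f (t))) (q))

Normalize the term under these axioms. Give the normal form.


1. (u (s (s (q) (t)) (f (t))) (q))  →  (s (s (q) (t)) (f (t)))

normal form = (s (s (q) (t)) (f (t)))


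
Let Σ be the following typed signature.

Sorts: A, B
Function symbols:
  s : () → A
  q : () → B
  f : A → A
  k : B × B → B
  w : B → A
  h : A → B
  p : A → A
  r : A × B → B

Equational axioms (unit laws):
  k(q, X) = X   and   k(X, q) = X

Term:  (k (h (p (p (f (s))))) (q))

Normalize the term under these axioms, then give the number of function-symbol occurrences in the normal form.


1. (k (h (p (p (f (s))))) (q))  →  (h (p (p (f (s)))))
normal form: (h (p (p (f (s)))))

size = 5


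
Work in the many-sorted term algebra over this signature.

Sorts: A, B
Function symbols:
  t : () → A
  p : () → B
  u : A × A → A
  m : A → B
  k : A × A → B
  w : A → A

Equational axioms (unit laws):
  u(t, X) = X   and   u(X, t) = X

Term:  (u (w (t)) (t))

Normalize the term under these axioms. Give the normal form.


1. (u (w (t)) (t))  →  (w (t))

normal form = (w (t))


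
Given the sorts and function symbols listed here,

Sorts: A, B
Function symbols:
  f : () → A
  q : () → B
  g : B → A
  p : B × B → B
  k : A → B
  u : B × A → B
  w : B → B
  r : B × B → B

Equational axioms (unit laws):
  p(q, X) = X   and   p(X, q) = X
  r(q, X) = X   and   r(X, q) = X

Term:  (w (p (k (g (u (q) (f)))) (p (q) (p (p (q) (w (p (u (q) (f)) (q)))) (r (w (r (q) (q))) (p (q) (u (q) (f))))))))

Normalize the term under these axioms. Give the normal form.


normal form = (w (p (k (g (u (q) (f)))) (p (w (u (q) (f))) (r (w (q)) (u (q) (f))))))

1. (w (p (k (g (u (q) (f)))) (p (q) (p (p (q) (w (p (u (q) (f)) (q)))) (r (w (r (q) (q))) (p (q) (u (q) (f))))))))  →  (w (p (k (g (u (q) (f)))) (p (p (q) (w (p (u (q) (f)) (q)))) (r (w (r (q) (q))) (p (q) (u (q) (f)))))))
2. (w (p (k (g (u (q) (f)))) (p (p (q) (w (p (u (q) (f)) (q)))) (r (w (r (q) (q))) (p (q) (u (q) (f)))))))  →  (w (p (k (g (u (q) (f)))) (p (w (p (u (q) (f)) (q))) (r (w (r (q) (q))) (p (q) (u (q) (f)))))))
3. (w (p (k (g (u (q) (f)))) (p (w (p (u (q) (f)) (q))) (r (w (r (q) (q))) (p (q) (u (q) (f)))))))  →  (w (p (k (g (u (q) (f)))) (p (w (u (q) (f))) (r (w (r (q) (q))) (p (q) (u (q) (f)))))))
4. (w (p (k (g (u (q) (f)))) (p (w (u (q) (f))) (r (w (r (q) (q))) (p (q) (u (q) (f)))))))  →  (w (p (k (g (u (q) (f)))) (p (w (u (q) (f))) (r (w (q)) (p (q) (u (q) (f)))))))
5. (w (p (k (g (u (q) (f)))) (p (w (u (q) (f))) (r (w (q)) (p (q) (u (q) (f)))))))  →  (w (p (k (g (u (q) (f)))) (p (w (u (q) (f))) (r (w (q)) (u (q) (f))))))


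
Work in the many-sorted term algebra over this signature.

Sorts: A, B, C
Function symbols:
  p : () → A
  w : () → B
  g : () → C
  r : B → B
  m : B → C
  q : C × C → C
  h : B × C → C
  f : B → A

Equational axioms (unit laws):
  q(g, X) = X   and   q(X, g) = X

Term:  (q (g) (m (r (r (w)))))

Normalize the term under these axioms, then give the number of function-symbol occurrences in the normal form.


size = 4

1. (q (g) (m (r (r (w)))))  →  (m (r (r (w))))
normal form: (m (r (r (w))))


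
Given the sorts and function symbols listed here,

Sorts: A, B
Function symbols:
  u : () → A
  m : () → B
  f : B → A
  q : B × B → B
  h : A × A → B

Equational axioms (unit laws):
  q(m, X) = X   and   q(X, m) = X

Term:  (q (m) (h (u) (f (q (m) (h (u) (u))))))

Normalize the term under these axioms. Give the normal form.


normal form = (h (u) (f (h (u) (u))))

1. (q (m) (h (u) (f (q (m) (h (u) (u))))))  →  (h (u) (f (q (m) (h (u) (u)))))
2. (h (u) (f (q (m) (h (u) (u)))))  →  (h (u) (f (h (u) (u))))


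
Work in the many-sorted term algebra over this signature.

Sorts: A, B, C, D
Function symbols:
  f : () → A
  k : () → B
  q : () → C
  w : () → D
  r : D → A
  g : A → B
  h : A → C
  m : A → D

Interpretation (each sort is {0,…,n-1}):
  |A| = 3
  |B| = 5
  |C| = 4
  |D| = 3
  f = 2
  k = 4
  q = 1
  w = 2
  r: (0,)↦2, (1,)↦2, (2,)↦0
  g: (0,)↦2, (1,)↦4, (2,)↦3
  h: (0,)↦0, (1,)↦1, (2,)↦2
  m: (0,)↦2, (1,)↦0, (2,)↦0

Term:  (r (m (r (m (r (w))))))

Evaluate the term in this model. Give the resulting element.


value = 0

  w = 2
  (r (w)) = r(2,) = 0
  (m (r (w))) = m(0,) = 2
  (r (m (r (w)))) = r(2,) = 0
  (m (r (m (r (w))))) = m(0,) = 2
  (r (m (r (m (r (w)))))) = r(2,) = 0


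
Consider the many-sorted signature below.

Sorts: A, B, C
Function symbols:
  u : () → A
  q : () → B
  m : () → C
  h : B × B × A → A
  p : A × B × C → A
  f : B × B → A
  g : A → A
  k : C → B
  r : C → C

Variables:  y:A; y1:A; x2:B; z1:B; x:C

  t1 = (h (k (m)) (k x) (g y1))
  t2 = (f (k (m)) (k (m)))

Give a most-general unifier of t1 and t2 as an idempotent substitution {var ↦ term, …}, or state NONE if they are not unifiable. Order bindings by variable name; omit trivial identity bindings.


NONE (not unifiable)

head clash or occurs-check failure — not unifiable


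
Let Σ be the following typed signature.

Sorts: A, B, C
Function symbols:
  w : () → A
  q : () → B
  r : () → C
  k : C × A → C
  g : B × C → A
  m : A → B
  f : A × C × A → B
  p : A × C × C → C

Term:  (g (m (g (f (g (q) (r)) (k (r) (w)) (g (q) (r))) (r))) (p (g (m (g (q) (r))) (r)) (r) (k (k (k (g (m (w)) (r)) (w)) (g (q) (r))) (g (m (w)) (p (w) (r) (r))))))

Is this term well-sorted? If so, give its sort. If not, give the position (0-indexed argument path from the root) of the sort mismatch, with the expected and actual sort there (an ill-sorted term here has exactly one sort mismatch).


ill-sorted at position [1, 2, 0, 0, 0]: expected C, got A

          (q) : B
          (r) : C
        (g (q) (r)) : A
          (r) : C
          (w) : A
        (k (r) (w)) : C
          (q) : B
          (r) : C
        (g (q) (r)) : A
      (f (g (q) (r)) (k (r) (w)) (g (q) (r))) : B
      (r) : C
    (g (f (g (q) (r)) (k (r) (w)) (g (q) (r))) (r)) : A
  (m (g (f (g (q) (r)) (k (r) (w)) (g (q) (r))) (r))) : B
          (q) : B
          (r) : C
        (g (q) (r)) : A
      (m (g (q) (r))) : B
      (r) : C
    (g (m (g (q) (r))) (r)) : A
    (r) : C
              (w) : A
            (m (w)) : B
            (r) : C
          (g (m (w)) (r)) : A
          (w) : A
        (k (g (m (w)) (r)) (w)) : ✗ arg 0 at [1, 2, 0, 0, 0] has sort A, expected C
          (q) : B
          (r) : C
        (g (q) (r)) : A
          (w) : A
        (m (w)) : B
          (w) : A
          (r) : C
          (r) : C
        (p (w) (r) (r)) : C
      (g (m (w)) (p (w) (r) (r))) : A


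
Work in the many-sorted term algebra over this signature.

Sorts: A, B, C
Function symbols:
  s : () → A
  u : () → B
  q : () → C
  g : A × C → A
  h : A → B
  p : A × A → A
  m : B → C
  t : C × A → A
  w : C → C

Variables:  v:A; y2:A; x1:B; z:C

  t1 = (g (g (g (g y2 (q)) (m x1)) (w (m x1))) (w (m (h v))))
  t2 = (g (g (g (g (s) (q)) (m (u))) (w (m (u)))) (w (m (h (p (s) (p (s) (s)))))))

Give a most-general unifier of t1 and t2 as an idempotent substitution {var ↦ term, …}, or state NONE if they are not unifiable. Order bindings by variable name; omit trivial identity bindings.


{v ↦ (p (s) (p (s) (s))), x1 ↦ (u), y2 ↦ (s)}


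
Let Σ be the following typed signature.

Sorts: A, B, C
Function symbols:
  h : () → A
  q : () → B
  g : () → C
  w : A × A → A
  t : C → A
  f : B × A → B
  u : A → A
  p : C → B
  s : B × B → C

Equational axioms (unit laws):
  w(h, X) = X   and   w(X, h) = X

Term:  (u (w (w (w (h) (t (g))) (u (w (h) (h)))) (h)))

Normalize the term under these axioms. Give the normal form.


normal form = (u (w (t (g)) (u (h))))

1. (u (w (w (w (h) (t (g))) (u (w (h) (h)))) (h)))  →  (u (w (w (h) (t (g))) (u (w (h) (h)))))
2. (u (w (w (h) (t (g))) (u (w (h) (h)))))  →  (u (w (t (g)) (u (w (h) (h)))))
3. (u (w (t (g)) (u (w (h) (h)))))  →  (u (w (t (g)) (u (h))))


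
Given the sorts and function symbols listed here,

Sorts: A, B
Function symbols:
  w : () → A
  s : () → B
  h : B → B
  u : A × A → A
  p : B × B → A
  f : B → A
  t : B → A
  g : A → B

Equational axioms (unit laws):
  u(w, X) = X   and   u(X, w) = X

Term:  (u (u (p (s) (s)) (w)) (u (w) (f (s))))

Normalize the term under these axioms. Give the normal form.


1. (u (u (p (s) (s)) (w)) (u (w) (f (s))))  →  (u (p (s) (s)) (u (w) (f (s))))
2. (u (p (s) (s)) (u (w) (f (s))))  →  (u (p (s) (s)) (f (s)))

normal form = (u (p (s) (s)) (f (s)))


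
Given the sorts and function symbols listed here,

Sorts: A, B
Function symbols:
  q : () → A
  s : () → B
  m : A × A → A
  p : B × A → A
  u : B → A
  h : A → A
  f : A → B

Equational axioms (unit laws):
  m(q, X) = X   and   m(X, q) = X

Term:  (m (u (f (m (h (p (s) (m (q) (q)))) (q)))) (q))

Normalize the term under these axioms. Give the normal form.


normal form = (u (f (h (p (s) (q)))))

1. (m (u (f (m (h (p (s) (m (q) (q)))) (q)))) (q))  →  (u (f (m (h (p (s) (m (q) (q)))) (q))))
2. (u (f (m (h (p (s) (m (q) (q)))) (q))))  →  (u (f (h (p (s) (m (q) (q))))))
3. (u (f (h (p (s) (m (q) (q))))))  →  (u (f (h (p (s) (q)))))


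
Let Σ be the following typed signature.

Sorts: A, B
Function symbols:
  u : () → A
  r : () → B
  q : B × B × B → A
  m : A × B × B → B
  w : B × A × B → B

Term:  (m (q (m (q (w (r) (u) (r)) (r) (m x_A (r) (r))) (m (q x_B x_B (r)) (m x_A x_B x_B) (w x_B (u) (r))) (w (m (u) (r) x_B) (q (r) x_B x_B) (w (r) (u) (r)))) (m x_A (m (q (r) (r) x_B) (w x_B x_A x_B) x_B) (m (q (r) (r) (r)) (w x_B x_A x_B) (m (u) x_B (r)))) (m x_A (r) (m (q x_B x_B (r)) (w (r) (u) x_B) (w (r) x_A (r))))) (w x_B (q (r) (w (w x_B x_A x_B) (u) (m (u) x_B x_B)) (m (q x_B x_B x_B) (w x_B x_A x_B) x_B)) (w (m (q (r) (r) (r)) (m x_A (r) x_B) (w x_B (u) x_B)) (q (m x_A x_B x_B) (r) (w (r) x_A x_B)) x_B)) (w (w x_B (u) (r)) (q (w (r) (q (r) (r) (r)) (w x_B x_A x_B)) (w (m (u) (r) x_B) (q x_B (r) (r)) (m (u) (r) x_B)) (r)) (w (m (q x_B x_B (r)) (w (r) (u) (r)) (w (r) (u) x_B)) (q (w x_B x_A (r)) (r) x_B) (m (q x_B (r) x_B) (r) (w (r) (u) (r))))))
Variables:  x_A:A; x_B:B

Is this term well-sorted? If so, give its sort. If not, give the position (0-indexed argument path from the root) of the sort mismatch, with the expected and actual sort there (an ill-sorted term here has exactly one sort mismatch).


          (r) : B
          (u) : A
          (r) : B
        (w (r) (u) (r)) : B
        (r) : B
          x_A : A
          (r) : B
          (r) : B
        (m x_A (r) (r)) : B
      (q (w (r) (u) (r)) (r) (m x_A (r) (r))) : A
          x_B : B
          x_B : B
          (r) : B
        (q x_B x_B (r)) : A
          x_A : A
          x_B : B
          x_B : B
        (m x_A x_B x_B) : B
          x_B : B
          (u) : A
          (r) : B
        (w x_B (u) (r)) : B
      (m (q x_B x_B (r)) (m x_A x_B x_B) (w x_B (u) (r))) : B
          (u) : A
          (r) : B
          x_B : B
        (m (u) (r) x_B) : B
          (r) : B
          x_B : B
          x_B : B
        (q (r) x_B x_B) : A
          (r) : B
          (u) : A
          (r) : B
        (w (r) (u) (r)) : B
      (w (m (u) (r) x_B) (q (r) x_B x_B) (w (r) (u) (r))) : B
    (m (q (w (r) (u) (r)) (r) (m x_A (r) (r))) (m (q x_B x_B (r)) (m x_A x_B x_B) (w x_B (u) (r))) (w (m (u) (r) x_B) (q (r) x_B x_B) (w (r) (u) (r)))) : B
      x_A : A
          (r) : B
          (r) : B
          x_B : B
        (q (r) (r) x_B) : A
          x_B : B
          x_A : A
          x_B : B
        (w x_B x_A x_B) : B
        x_B : B
      (m (q (r) (r) x_B) (w x_B x_A x_B) x_B) : B
          (r) : B
          (r) : B
          (r) : B
        (q (r) (r) (r)) : A
          x_B : B
          x_A : A
          x_B : B
        (w x_B x_A x_B) : B
          (u) : A
          x_B : B
          (r) : B
        (m (u) x_B (r)) : B
      (m (q (r) (r) (r)) (w x_B x_A x_B) (m (u) x_B (r))) : B
    (m x_A (m (q (r) (r) x_B) (w x_B x_A x_B) x_B) (m (q (r) (r) (r)) (w x_B x_A x_B) (m (u) x_B (r)))) : B
      x_A : A
      (r) : B
          x_B : B
          x_B : B
          (r) : B
        (q x_B x_B (r)) : A
          (r) : B
          (u) : A
          x_B : B
        (w (r) (u) x_B) : B
          (r) : B
          x_A : A
          (r) : B
        (w (r) x_A (r)) : B
      (m (q x_B x_B (r)) (w (r) (u) x_B) (w (r) x_A (r))) : B
    (m x_A (r) (m (q x_B x_B (r)) (w (r) (u) x_B) (w (r) x_A (r)))) : B
  (q (m (q (w (r) (u) (r)) (r) (m x_A (r) (r))) (m (q x_B x_B (r)) (m x_A x_B x_B) (w x_B (u) (r))) (w (m (u) (r) x_B) (q (r) x_B x_B) (w (r) (u) (r)))) (m x_A (m (q (r) (r) x_B) (w x_B x_A x_B) x_B) (m (q (r) (r) (r)) (w x_B x_A x_B) (m (u) x_B (r)))) (m x_A (r) (m (q x_B x_B (r)) (w (r) (u) x_B) (w (r) x_A (r))))) : A
    x_B : B
      (r) : B
          x_B : B
          x_A : A
          x_B : B
        (w x_B x_A x_B) : B
        (u) : A
          (u) : A
          x_B : B
          x_B : B
        (m (u) x_B x_B) : B
      (w (w x_B x_A x_B) (u) (m (u) x_B x_B)) : B
          x_B : B
          x_B : B
          x_B : B
        (q x_B x_B x_B) : A
          x_B : B
          x_A : A
          x_B : B
        (w x_B x_A x_B) : B
        x_B : B
      (m (q x_B x_B x_B) (w x_B x_A x_B) x_B) : B
    (q (r) (w (w x_B x_A x_B) (u) (m (u) x_B x_B)) (m (q x_B x_B x_B) (w x_B x_A x_B) x_B)) : A
          (r) : B
          (r) : B
          (r) : B
        (q (r) (r) (r)) : A
          x_A : A
          (r) : B
          x_B : B
        (m x_A (r) x_B) : B
          x_B : B
          (u) : A
          x_B : B
        (w x_B (u) x_B) : B
      (m (q (r) (r) (r)) (m x_A (r) x_B) (w x_B (u) x_B)) : B
          x_A : A
          x_B : B
          x_B : B
        (m x_A x_B x_B) : B
        (r) : B
          (r) : B
          x_A : A
          x_B : B
        (w (r) x_A x_B) : B
      (q (m x_A x_B x_B) (r) (w (r) x_A x_B)) : A
      x_B : B
    (w (m (q (r) (r) (r)) (m x_A (r) x_B) (w x_B (u) x_B)) (q (m x_A x_B x_B) (r) (w (r) x_A x_B)) x_B) : B
  (w x_B (q (r) (w (w x_B x_A x_B) (u) (m (u) x_B x_B)) (m (q x_B x_B x_B) (w x_B x_A x_B) x_B)) (w (m (q (r) (r) (r)) (m x_A (r) x_B) (w x_B (u) x_B)) (q (m x_A x_B x_B) (r) (w (r) x_A x_B)) x_B)) : B
      x_B : B
      (u) : A
      (r) : B
    (w x_B (u) (r)) : B
        (r) : B
          (r) : B
          (r) : B
          (r) : B
        (q (r) (r) (r)) : A
          x_B : B
          x_A : A
          x_B : B
        (w x_B x_A x_B) : B
      (w (r) (q (r) (r) (r)) (w x_B x_A x_B)) : B
          (u) : A
          (r) : B
          x_B : B
        (m (u) (r) x_B) : B
          x_B : B
          (r) : B
          (r) : B
        (q x_B (r) (r)) : A
          (u) : A
          (r) : B
          x_B : B
        (m (u) (r) x_B) : B
      (w (m (u) (r) x_B) (q x_B (r) (r)) (m (u) (r) x_B)) : B
      (r) : B
    (q (w (r) (q (r) (r) (r)) (w x_B x_A x_B)) (w (m (u) (r) x_B) (q x_B (r) (r)) (m (u) (r) x_B)) (r)) : A
          x_B : B
          x_B : B
          (r) : B
        (q x_B x_B (r)) : A
          (r) : B
          (u) : A
          (r) : B
        (w (r) (u) (r)) : B
          (r) : B
          (u) : A
          x_B : B
        (w (r) (u) x_B) : B
      (m (q x_B x_B (r)) (w (r) (u) (r)) (w (r) (u) x_B)) : B
          x_B : B
          x_A : A
          (r) : B
        (w x_B x_A (r)) : B
        (r) : B
        x_B : B
      (q (w x_B x_A (r)) (r) x_B) : A
          x_B : B
          (r) : B
          x_B : B
        (q x_B (r) x_B) : A
        (r) : B
          (r) : B
          (u) : A
          (r) : B
        (w (r) (u) (r)) : B
      (m (q x_B (r) x_B) (r) (w (r) (u) (r))) : B
    (w (m (q x_B x_B (r)) (w (r) (u) (r)) (w (r) (u) x_B)) (q (w x_B x_A (r)) (r) x_B) (m (q x_B (r) x_B) (r) (w (r) (u) (r)))) : B
  (w (w x_B (u) (r)) (q (w (r) (q (r) (r) (r)) (w x_B x_A x_B)) (w (m (u) (r) x_B) (q x_B (r) (r)) (m (u) (r) x_B)) (r)) (w (m (q x_B x_B (r)) (w (r) (u) (r)) (w (r) (u) x_B)) (q (w x_B x_A (r)) (r) x_B) (m (q x_B (r) x_B) (r) (w (r) (u) (r))))) : B
(m (q (m (q (w (r) (u) (r)) (r) (m x_A (r) (r))) (m (q x_B x_B (r)) (m x_A x_B x_B) (w x_B (u) (r))) (w (m (u) (r) x_B) (q (r) x_B x_B) (w (r) (u) (r)))) (m x_A (m (q (r) (r) x_B) (w x_B x_A x_B) x_B) (m (q (r) (r) (r)) (w x_B x_A x_B) (m (u) x_B (r)))) (m x_A (r) (m (q x_B x_B (r)) (w (r) (u) x_B) (w (r) x_A (r))))) (w x_B (q (r) (w (w x_B x_A x_B) (u) (m (u) x_B x_B)) (m (q x_B x_B x_B) (w x_B x_A x_B) x_B)) (w (m (q (r) (r) (r)) (m x_A (r) x_B) (w x_B (u) x_B)) (q (m x_A x_B x_B) (r) (w (r) x_A x_B)) x_B)) (w (w x_B (u) (r)) (q (w (r) (q (r) (r) (r)) (w x_B x_A x_B)) (w (m (u) (r) x_B) (q x_B (r) (r)) (m (u) (r) x_B)) (r)) (w (m (q x_B x_B (r)) (w (r) (u) (r)) (w (r) (u) x_B)) (q (w x_B x_A (r)) (r) x_B) (m (q x_B (r) x_B) (r) (w (r) (u) (r)))))) : B

well-sorted; sort = B


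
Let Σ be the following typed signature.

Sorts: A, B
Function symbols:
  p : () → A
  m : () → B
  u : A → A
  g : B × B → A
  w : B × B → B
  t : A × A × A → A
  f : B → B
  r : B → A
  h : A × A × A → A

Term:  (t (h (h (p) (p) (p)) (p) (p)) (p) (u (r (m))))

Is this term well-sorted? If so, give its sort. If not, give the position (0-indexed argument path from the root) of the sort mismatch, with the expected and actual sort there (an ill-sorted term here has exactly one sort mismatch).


well-sorted; sort = A

      (p) : A
      (p) : A
      (p) : A
    (h (p) (p) (p)) : A
    (p) : A
    (p) : A
  (h (h (p) (p) (p)) (p) (p)) : A
  (p) : A
      (m) : B
    (r (m)) : A
  (u (r (m))) : A
(t (h (h (p) (p) (p)) (p) (p)) (p) (u (r (m)))) : A


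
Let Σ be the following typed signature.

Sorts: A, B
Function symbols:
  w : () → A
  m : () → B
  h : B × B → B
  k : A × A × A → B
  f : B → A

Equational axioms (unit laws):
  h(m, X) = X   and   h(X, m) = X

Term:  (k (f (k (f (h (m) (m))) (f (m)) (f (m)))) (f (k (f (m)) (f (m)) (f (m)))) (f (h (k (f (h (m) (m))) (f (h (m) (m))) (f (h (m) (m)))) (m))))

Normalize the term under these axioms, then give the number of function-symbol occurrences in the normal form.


1. (k (f (k (f (h (m) (m))) (f (m)) (f (m)))) (f (k (f (m)) (f (m)) (f (m)))) (f (h (k (f (h (m) (m))) (f (h (m) (m))) (f (h (m) (m)))) (m))))  →  (k (f (k (f (m)) (f (m)) (f (m)))) (f (k (f (m)) (f (m)) (f (m)))) (f (h (k (f (h (m) (m))) (f (h (m) (m))) (f (h (m) (m)))) (m))))
2. (k (f (k (f (m)) (f (m)) (f (m)))) (f (k (f (m)) (f (m)) (f (m)))) (f (h (k (f (h (m) (m))) (f (h (m) (m))) (f (h (m) (m)))) (m))))  →  (k (f (k (f (m)) (f (m)) (f (m)))) (f (k (f (m)) (f (m)) (f (m)))) (f (k (f (h (m) (m))) (f (h (m) (m))) (f (h (m) (m))))))
3. (k (f (k (f (m)) (f (m)) (f (m)))) (f (k (f (m)) (f (m)) (f (m)))) (f (k (f (h (m) (m))) (f (h (m) (m))) (f (h (m) (m))))))  →  (k (f (k (f (m)) (f (m)) (f (m)))) (f (k (f (m)) (f (m)) (f (m)))) (f (k (f (m)) (f (h (m) (m))) (f (h (m) (m))))))
4. (k (f (k (f (m)) (f (m)) (f (m)))) (f (k (f (m)) (f (m)) (f (m)))) (f (k (f (m)) (f (h (m) (m))) (f (h (m) (m))))))  →  (k (f (k (f (m)) (f (m)) (f (m)))) (f (k (f (m)) (f (m)) (f (m)))) (f (k (f (m)) (f (m)) (f (h (m) (m))))))
5. (k (f (k (f (m)) (f (m)) (f (m)))) (f (k (f (m)) (f (m)) (f (m)))) (f (k (f (m)) (f (m)) (f (h (m) (m))))))  →  (k (f (k (f (m)) (f (m)) (f (m)))) (f (k (f (m)) (f (m)) (f (m)))) (f (k (f (m)) (f (m)) (f (m)))))
normal form: (k (f (k (f (m)) (f (m)) (f (m)))) (f (k (f (m)) (f (m)) (f (m)))) (f (k (f (m)) (f (m)) (f (m)))))

size = 25


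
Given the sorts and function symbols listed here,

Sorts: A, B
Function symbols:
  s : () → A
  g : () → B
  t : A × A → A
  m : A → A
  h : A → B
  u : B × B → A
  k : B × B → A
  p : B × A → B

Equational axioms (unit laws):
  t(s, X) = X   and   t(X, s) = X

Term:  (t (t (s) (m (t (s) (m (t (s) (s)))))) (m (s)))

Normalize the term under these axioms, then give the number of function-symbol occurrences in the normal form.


size = 6

1. (t (t (s) (m (t (s) (m (t (s) (s)))))) (m (s)))  →  (t (m (t (s) (m (t (s) (s))))) (m (s)))
2. (t (m (t (s) (m (t (s) (s))))) (m (s)))  →  (t (m (m (t (s) (s)))) (m (s)))
3. (t (m (m (t (s) (s)))) (m (s)))  →  (t (m (m (s))) (m (s)))
normal form: (t (m (m (s))) (m (s)))


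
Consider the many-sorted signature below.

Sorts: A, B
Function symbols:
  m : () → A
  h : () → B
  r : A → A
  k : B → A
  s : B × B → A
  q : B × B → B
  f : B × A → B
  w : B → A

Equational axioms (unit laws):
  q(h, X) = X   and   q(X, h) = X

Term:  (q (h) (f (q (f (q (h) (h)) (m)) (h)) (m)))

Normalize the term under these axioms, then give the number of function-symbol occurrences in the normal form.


size = 5

1. (q (h) (f (q (f (q (h) (h)) (m)) (h)) (m)))  →  (f (q (f (q (h) (h)) (m)) (h)) (m))
2. (f (q (f (q (h) (h)) (m)) (h)) (m))  →  (f (f (q (h) (h)) (m)) (m))
3. (f (f (q (h) (h)) (m)) (m))  →  (f (f (h) (m)) (m))
normal form: (f (f (h) (m)) (m))


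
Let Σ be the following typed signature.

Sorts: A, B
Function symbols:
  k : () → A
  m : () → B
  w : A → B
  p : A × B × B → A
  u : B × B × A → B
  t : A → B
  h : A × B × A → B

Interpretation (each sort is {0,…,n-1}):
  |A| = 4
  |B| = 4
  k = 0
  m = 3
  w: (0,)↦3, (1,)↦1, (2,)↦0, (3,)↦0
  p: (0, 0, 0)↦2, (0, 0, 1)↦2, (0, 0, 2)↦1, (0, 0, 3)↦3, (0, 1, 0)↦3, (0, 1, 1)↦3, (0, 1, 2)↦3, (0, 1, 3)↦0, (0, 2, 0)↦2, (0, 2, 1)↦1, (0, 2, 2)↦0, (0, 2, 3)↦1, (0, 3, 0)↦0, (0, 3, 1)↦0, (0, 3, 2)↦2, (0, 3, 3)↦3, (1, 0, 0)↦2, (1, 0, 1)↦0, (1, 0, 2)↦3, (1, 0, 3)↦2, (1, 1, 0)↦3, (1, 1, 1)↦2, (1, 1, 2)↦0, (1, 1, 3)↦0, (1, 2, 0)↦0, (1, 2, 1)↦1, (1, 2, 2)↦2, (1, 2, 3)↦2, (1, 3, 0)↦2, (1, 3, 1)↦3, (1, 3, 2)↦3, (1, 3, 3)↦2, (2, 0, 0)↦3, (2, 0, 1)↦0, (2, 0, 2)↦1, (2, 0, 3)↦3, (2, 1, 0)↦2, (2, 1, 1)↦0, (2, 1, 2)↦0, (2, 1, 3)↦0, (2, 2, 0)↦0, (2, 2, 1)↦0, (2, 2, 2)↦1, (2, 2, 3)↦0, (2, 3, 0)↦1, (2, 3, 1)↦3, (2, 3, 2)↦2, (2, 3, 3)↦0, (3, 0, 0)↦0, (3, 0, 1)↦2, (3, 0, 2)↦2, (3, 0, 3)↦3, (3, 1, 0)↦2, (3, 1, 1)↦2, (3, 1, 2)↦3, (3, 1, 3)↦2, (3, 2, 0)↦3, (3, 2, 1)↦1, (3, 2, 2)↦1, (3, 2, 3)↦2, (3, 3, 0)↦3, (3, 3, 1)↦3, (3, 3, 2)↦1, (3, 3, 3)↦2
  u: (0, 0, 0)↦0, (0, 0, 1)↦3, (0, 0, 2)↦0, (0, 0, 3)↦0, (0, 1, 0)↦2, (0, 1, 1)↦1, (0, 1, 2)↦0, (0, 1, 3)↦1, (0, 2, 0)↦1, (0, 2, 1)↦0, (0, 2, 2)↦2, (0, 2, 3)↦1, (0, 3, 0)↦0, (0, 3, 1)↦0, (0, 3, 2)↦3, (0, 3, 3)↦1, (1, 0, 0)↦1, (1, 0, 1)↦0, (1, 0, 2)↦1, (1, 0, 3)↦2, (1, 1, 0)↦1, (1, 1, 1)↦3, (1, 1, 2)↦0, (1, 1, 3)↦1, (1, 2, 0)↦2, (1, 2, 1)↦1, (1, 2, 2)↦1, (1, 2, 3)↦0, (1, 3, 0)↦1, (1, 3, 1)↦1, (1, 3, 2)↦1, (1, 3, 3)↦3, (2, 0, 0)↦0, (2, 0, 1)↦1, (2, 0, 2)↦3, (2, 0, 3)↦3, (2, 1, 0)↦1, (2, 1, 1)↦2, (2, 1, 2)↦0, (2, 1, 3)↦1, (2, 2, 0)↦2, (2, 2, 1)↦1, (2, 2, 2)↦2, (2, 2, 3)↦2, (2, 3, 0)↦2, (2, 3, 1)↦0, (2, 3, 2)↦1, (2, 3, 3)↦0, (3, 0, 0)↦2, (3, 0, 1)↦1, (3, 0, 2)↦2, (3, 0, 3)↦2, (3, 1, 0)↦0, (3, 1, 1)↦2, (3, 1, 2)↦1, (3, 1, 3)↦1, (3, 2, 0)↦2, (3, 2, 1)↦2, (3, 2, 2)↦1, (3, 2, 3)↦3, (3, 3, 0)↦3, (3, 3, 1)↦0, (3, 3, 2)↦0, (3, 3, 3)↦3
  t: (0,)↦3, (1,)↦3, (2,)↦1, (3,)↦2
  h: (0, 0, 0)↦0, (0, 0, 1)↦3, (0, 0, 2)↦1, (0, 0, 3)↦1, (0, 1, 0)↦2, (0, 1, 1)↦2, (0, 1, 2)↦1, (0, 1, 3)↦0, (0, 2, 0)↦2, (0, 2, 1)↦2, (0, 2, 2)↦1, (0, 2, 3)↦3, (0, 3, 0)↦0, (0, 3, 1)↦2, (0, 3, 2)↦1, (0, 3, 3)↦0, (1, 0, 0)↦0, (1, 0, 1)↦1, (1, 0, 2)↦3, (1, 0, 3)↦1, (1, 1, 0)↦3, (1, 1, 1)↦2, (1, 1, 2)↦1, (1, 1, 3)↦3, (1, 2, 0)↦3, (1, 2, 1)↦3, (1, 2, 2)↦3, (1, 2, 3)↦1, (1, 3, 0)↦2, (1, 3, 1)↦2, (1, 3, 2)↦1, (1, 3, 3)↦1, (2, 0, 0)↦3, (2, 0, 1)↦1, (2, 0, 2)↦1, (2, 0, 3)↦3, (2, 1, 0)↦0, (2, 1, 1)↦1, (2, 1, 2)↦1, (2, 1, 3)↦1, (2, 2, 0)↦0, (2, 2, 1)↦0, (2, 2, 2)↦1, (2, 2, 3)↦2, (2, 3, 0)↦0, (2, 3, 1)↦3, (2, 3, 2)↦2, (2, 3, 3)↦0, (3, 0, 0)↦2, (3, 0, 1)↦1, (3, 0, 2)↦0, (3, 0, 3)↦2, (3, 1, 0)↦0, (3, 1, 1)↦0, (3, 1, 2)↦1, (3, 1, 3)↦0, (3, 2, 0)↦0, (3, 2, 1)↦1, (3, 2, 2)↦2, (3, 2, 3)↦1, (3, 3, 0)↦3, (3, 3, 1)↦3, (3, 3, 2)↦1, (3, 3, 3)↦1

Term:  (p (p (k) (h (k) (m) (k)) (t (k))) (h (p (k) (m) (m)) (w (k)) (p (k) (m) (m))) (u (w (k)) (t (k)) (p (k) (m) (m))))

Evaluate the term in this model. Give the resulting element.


  k = 0
  k = 0
  m = 3
  k = 0
  (h (k) (m) (k)) = h(0, 3, 0) = 0
  k = 0
  (t (k)) = t(0,) = 3
  (p (k) (h (k) (m) (k)) (t (k))) = p(0, 0, 3) = 3
  k = 0
  m = 3
  m = 3
  (p (k) (m) (m)) = p(0, 3, 3) = 3
  k = 0
  (w (k)) = w(0,) = 3
  k = 0
  m = 3
  m = 3
  (p (k) (m) (m)) = p(0, 3, 3) = 3
  (h (p (k) (m) (m)) (w (k)) (p (k) (m) (m))) = h(3, 3, 3) = 1
  k = 0
  (w (k)) = w(0,) = 3
  k = 0
  (t (k)) = t(0,) = 3
  k = 0
  m = 3
  m = 3
  (p (k) (m) (m)) = p(0, 3, 3) = 3
  (u (w (k)) (t (k)) (p (k) (m) (m))) = u(3, 3, 3) = 3
  (p (p (k) (h (k) (m) (k)) (t (k))) (h (p (k) (m) (m)) (w (k)) (p (k) (m) (m))) (u (w (k)) (t (k)) (p (k) (m) (m)))) = p(3, 1, 3) = 2

value = 2
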